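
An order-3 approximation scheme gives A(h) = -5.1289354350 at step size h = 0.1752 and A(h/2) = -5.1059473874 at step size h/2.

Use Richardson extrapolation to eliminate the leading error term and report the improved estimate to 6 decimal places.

-5.102663

Error is O(h^3); halving h shrinks it by 2^3 = 8.
Numerator 8·A(h/2) − A(h) = 8·(-5.1059473874) − (-5.1289354350) = -35.7186436642
Denominator 8 − 1 = 7.
Extrapolated: (-35.7186436642) / 7 = -5.1026633806
Shift from A(h/2): +0.0032840068.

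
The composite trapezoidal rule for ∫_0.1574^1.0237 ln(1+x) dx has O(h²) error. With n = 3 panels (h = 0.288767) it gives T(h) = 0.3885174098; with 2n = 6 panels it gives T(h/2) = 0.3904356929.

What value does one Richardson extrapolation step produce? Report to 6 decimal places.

r = 2: numerator weight 4, denominator 3.
4·0.3904356929 = 1.5617427716; 1.5617427716 − 0.3885174098 = 1.1732253618
(4·0.3904356929 − 0.3885174098)/(4 − 1) = 0.3910751206

0.391075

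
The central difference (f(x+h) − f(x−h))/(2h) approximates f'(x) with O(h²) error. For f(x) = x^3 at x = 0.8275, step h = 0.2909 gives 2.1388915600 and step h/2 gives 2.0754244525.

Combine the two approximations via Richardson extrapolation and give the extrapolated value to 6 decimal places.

Method order is 2; weight 2^2 = 4.
4·2.0754244525 − 2.1388915600 = 6.1628062500
(4·2.0754244525 − 2.1388915600)/(4 − 1) = 2.0542687500
Shift from A(h/2): −0.0211557025.

2.054269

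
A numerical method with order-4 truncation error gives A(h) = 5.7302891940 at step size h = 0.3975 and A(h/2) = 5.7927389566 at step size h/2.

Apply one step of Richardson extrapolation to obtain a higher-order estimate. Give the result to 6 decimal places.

5.796902

Order 4 gives 2^r = 16 and 2^r − 1 = 15.
A(h/2) − A(h) = 5.7927389566 − 5.7302891940 = 0.0624497626
Correction (A(h/2) − A(h))/(16 − 1) = 0.0624497626/15 = 0.0041633175
R = A(h/2) + (A(h/2) − A(h))/15 = 5.7927389566 + 0.0041633175 = 5.7969022741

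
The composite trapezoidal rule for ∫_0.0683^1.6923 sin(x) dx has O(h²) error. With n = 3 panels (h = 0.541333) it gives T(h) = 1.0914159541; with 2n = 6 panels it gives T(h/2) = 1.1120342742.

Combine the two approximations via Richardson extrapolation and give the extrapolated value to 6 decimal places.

1.118907

Error is O(h^2); halving h shrinks it by 2^2 = 4.
Weighted: 4.4481370968 − 1.0914159541 = 3.3567211427
R = 3.3567211427/3 = 1.1189070476
Shift from A(h/2): +0.0068727734.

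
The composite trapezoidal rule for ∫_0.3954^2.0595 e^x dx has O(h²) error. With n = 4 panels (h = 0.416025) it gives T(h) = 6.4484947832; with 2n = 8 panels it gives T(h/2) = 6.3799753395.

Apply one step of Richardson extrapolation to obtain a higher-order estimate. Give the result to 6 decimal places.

6.357136

r = 2, so 2^r = 4.
4*6.3799753395 − 6.4484947832 = 19.0714065748
Extrapolated: 19.0714065748 / 3 = 6.3571355249
Correction |R − A(h/2)| = 2.284e-02; gap |A(h/2) − A(h)| = 6.852e-02.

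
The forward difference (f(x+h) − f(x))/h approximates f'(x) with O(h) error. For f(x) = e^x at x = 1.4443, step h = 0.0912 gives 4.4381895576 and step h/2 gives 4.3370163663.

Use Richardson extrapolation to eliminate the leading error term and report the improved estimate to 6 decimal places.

r = 1: numerator weight 2, denominator 1.
Difference of the inputs: 4.3370163663 − 4.4381895576 = -0.1011731913
Divide by 2^1 − 1 = 1: (-0.1011731913)/1 = -0.1011731913
R = A(h/2) + (A(h/2) − A(h))/1 = 4.3370163663 − 0.1011731913 = 4.2358431750

4.235843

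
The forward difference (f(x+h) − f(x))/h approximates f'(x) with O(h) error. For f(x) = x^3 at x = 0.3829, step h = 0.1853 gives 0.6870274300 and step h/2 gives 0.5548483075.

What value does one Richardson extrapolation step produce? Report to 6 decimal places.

Method order is 1; weight 2^1 = 2.
2^1·A(h/2) = 1.1096966150; minus A(h) gives 0.4226691850.
Divide by 2^1 − 1 = 1.
R = 0.4226691850/1 = 0.4226691850

0.422669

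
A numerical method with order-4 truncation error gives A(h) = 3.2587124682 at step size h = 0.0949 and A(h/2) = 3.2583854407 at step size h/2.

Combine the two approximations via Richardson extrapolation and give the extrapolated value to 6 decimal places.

3.258364

Leading term ∝ h^4; use weight 16 = 2^4.
Weighted: 52.1341670512 − 3.2587124682 = 48.8754545830
48.8754545830 ÷ 15 = 3.2583636389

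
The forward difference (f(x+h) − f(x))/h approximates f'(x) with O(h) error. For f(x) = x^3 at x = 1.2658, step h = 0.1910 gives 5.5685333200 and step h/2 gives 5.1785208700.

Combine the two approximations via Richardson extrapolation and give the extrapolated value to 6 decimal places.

With r = 1 the leading error scales as h^1, so the weight is 2^1 = 2.
Top: 2(5.1785208700) − (5.5685333200) = 4.7885084200
Denominator 2 − 1 = 1.
4.7885084200 ÷ 1 = 4.7885084200

4.788508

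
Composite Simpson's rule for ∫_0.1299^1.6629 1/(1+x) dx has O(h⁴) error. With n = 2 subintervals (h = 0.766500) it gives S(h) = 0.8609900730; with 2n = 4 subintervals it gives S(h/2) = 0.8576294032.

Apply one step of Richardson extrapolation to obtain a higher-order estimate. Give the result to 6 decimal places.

0.857405

Method order is 4; weight 2^4 = 16.
Top: 16(0.8576294032) − (0.8609900730) = 12.8610803782
R = 12.8610803782/15 = 0.8574053585
Gap between inputs: 3.361e-03; correction applied: −0.0002240447.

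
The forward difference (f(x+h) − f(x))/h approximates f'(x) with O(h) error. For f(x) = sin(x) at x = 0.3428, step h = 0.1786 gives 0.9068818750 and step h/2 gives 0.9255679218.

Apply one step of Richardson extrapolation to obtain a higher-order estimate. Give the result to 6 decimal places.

0.944254

Leading term ∝ h^1; use weight 2 = 2^1.
2*0.9255679218 = 1.8511358436; 1.8511358436 − 0.9068818750 = 0.9442539686
R = 0.9442539686/1 = 0.9442539686
Correction |R − A(h/2)| = 1.869e-02; gap |A(h/2) − A(h)| = 1.869e-02.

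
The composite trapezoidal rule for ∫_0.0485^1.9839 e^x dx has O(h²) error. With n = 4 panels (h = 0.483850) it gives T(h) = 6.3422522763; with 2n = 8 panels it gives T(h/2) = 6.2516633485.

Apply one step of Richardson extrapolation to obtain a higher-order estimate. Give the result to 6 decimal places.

6.221467

Order 2 gives 2^r = 4 and 2^r − 1 = 3.
4·6.2516633485 = 25.0066533940; 25.0066533940 − 6.3422522763 = 18.6644011177
Divide by 2^2 − 1 = 3.
18.6644011177 ÷ 3 = 6.2214670392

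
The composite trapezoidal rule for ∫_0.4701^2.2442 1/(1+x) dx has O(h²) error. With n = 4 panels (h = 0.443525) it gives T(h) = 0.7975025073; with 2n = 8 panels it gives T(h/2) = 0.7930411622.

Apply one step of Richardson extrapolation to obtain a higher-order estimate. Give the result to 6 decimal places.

r = 2: numerator weight 4, denominator 3.
4·0.7930411622 = 3.1721646488; 3.1721646488 − 0.7975025073 = 2.3746621415
Extrapolated: 2.3746621415 / 3 = 0.7915540472
Correction |R − A(h/2)| = 1.487e-03; gap |A(h/2) − A(h)| = 4.461e-03.

0.791554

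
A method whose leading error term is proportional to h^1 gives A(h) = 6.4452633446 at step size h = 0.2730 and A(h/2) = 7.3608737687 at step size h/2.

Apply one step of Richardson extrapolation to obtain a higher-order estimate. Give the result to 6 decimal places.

8.276484

Method order is 1; weight 2^1 = 2.
2*7.3608737687 − 6.4452633446 = 8.2764841928
Divide by 2^1 − 1 = 1.
8.2764841928 ÷ 1 = 8.2764841928
Correction |R − A(h/2)| = 9.156e-01; gap |A(h/2) − A(h)| = 9.156e-01.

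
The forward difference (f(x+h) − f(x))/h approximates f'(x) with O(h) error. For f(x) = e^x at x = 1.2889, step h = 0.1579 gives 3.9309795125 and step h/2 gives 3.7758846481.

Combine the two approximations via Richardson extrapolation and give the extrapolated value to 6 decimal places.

3.620790

Leading term ∝ h^1; use weight 2 = 2^1.
2*3.7758846481 = 7.5517692962; 7.5517692962 − 3.9309795125 = 3.6207897837
Denominator 2 − 1 = 1.
Extrapolated: 3.6207897837 / 1 = 3.6207897837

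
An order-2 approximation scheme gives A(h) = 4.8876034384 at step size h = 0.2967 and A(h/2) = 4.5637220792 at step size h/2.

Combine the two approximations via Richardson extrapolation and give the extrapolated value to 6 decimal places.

Leading term ∝ h^2; use weight 4 = 2^2.
4×4.5637220792 = 18.2548883168; 18.2548883168 − 4.8876034384 = 13.3672848784
(4×4.5637220792 − 4.8876034384)/(4 − 1) = 4.4557616261

4.455762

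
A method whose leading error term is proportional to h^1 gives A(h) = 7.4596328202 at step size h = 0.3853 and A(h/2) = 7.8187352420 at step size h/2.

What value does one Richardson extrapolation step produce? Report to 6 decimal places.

Method order is 1; weight 2^1 = 2.
A(h/2) − A(h) = 7.8187352420 − 7.4596328202 = 0.3591024218
Divide by 2^1 − 1 = 1: 0.3591024218/1 = 0.3591024218
R = A(h/2) + (A(h/2) − A(h))/1 = 7.8187352420 + 0.3591024218 = 8.1778376638

8.177838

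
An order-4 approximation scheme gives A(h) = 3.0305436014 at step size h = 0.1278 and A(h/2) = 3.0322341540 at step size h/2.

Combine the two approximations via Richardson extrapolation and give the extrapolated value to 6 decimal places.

3.032347

r = 4, so 2^r = 16.
16×3.0322341540 = 48.5157464640; 48.5157464640 − 3.0305436014 = 45.4852028626
Divide by 2^4 − 1 = 15.
R = 45.4852028626/15 = 3.0323468575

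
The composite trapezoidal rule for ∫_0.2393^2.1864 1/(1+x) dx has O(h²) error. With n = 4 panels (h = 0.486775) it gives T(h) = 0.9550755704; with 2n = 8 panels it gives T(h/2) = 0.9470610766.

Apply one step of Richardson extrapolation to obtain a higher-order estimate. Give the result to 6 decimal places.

0.944390

Leading term ∝ h^2; use weight 4 = 2^2.
2^2·A(h/2) = 3.7882443064; minus A(h) gives 2.8331687360.
(4·0.9470610766 − 0.9550755704)/(4 − 1) = 0.9443895787
Correction |R − A(h/2)| = 2.671e-03; gap |A(h/2) − A(h)| = 8.014e-03.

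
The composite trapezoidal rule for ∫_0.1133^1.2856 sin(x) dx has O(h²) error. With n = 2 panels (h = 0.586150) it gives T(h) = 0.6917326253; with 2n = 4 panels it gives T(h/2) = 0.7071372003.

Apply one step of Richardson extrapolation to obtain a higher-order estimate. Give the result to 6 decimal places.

r = 2: numerator weight 4, denominator 3.
Top: 4(0.7071372003) − (0.6917326253) = 2.1368161759
Divide by 2^2 − 1 = 3.
2.1368161759 ÷ 3 = 0.7122720586
Shift from A(h/2): +0.0051348583.

0.712272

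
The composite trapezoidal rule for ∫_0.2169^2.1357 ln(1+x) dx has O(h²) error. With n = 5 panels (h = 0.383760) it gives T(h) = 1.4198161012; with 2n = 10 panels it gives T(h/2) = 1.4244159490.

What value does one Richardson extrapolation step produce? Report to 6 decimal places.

1.425949

Method order is 2; weight 2^2 = 4.
4×1.4244159490 = 5.6976637960; 5.6976637960 − 1.4198161012 = 4.2778476948
(4×1.4244159490 − 1.4198161012)/(4 − 1) = 1.4259492316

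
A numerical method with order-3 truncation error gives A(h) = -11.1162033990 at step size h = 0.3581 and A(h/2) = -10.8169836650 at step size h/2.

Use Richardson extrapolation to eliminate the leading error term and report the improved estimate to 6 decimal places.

The method has order 3: 2^3 = 8.
Difference of the inputs: -10.8169836650 − (-11.1162033990) = 0.2992197340
Correction (A(h/2) − A(h))/(8 − 1) = 0.2992197340/7 = 0.0427456763
R = A(h/2) + (A(h/2) − A(h))/7 = -10.8169836650 + 0.0427456763 = -10.7742379887
Shift from A(h/2): +0.0427456763.

-10.774238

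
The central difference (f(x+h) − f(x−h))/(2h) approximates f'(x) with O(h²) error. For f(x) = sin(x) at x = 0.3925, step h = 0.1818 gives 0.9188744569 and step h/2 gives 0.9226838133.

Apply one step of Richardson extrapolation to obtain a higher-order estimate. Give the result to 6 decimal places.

Leading term ∝ h^2; use weight 4 = 2^2.
4*0.9226838133 = 3.6907352532; subtract 0.9188744569 → 2.7718607963
Extrapolated: 2.7718607963 / 3 = 0.9239535988

0.923954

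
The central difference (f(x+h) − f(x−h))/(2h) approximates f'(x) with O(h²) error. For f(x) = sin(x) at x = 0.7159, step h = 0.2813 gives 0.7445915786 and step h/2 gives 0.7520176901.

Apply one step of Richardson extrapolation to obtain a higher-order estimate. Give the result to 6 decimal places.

0.754493

The method has order 2: 2^2 = 4.
Weighted: 3.0080707604 − 0.7445915786 = 2.2634791818
Denominator 4 − 1 = 3.
(4·0.7520176901 − 0.7445915786)/(4 − 1) = 0.7544930606
Shift from A(h/2): +0.0024753705.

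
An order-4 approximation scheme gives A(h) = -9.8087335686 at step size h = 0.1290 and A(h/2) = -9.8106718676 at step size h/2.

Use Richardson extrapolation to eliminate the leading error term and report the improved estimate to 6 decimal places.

-9.810801

Leading term ∝ h^4; use weight 16 = 2^4.
16×(-9.8106718676) = -156.9707498816; (-156.9707498816) − (-9.8087335686) = -147.1620163130
Divide by 2^4 − 1 = 15.
Extrapolated: (-147.1620163130) / 15 = -9.8108010875
Shift from A(h/2): −0.0001292199.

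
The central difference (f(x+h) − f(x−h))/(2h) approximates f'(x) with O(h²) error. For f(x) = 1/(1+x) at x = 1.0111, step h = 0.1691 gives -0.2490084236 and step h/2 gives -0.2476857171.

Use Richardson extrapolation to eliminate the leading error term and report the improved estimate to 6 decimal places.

-0.247245

The method has order 2: 2^2 = 4.
2^2 × A(h/2) = -0.9907428684; minus A(h) gives -0.7417344448.
(-0.7417344448) ÷ 3 = -0.2472448149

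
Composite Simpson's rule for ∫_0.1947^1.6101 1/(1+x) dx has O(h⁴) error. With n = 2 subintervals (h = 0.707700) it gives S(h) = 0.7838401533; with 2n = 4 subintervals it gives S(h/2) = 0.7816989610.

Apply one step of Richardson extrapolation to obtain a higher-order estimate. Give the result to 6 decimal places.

r = 4, so 2^r = 16.
A(h/2) − A(h) = 0.7816989610 − 0.7838401533 = -0.0021411923
Correction (A(h/2) − A(h))/(16 − 1) = (-0.0021411923)/15 = -0.0001427462
R = 0.7816989610 − 0.0001427462 = 0.7815562148
Shift from A(h/2): −0.0001427462.

0.781556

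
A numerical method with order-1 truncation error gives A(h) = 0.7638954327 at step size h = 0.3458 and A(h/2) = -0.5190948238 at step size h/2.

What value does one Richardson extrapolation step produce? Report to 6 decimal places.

-1.802085

The method has order 1: 2^1 = 2.
A(h/2) − A(h) = -0.5190948238 − 0.7638954327 = -1.2829902565
Divide by 2^1 − 1 = 1: (-1.2829902565)/1 = -1.2829902565
R = A(h/2) + (A(h/2) − A(h))/1 = -0.5190948238 − 1.2829902565 = -1.8020850803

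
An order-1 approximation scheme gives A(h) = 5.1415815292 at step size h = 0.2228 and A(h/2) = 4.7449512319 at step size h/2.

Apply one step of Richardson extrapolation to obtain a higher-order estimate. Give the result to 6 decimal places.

4.348321

r = 1: numerator weight 2, denominator 1.
2·4.7449512319 = 9.4899024638; 9.4899024638 − 5.1415815292 = 4.3483209346
Divide by 2^1 − 1 = 1.
So the Richardson estimate is 4.3483209346.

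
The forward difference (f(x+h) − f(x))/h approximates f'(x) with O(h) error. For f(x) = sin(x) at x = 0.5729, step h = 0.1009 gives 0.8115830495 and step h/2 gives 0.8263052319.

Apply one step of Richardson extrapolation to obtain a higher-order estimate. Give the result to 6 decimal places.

r = 1: numerator weight 2, denominator 1.
2^1×A(h/2) = 1.6526104638; minus A(h) gives 0.8410274143.
0.8410274143 ÷ 1 = 0.8410274143
Correction |R − A(h/2)| = 1.472e-02; gap |A(h/2) − A(h)| = 1.472e-02.

0.841027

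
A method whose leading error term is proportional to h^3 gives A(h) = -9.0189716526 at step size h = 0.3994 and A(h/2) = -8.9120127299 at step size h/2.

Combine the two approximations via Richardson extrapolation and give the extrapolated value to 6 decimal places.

-8.896733

r = 3: numerator weight 8, denominator 7.
Top: 8(-8.9120127299) − (-9.0189716526) = -62.2771301866
(8*(-8.9120127299) − (-9.0189716526))/(8 − 1) = -8.8967328838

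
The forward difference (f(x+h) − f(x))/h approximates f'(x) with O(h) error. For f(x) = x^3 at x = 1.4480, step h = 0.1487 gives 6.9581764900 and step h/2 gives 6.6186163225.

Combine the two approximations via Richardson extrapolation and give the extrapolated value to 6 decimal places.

6.279056

Order 1 gives 2^r = 2 and 2^r − 1 = 1.
2 × 6.6186163225 − 6.9581764900 = 6.2790561550
Denominator 2 − 1 = 1.
6.2790561550 ÷ 1 = 6.2790561550
Shift from A(h/2): −0.3395601675.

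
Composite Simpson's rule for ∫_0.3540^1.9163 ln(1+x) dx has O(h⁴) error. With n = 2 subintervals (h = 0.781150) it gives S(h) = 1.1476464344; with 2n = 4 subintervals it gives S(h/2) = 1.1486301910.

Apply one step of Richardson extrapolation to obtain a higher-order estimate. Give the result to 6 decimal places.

Order 4 gives 2^r = 16 and 2^r − 1 = 15.
Numerator 16*A(h/2) − A(h) = 16*1.1486301910 − 1.1476464344 = 17.2304366216
(16*1.1486301910 − 1.1476464344)/(16 − 1) = 1.1486957748
Correction |R − A(h/2)| = 6.558e-05; gap |A(h/2) − A(h)| = 9.838e-04.

1.148696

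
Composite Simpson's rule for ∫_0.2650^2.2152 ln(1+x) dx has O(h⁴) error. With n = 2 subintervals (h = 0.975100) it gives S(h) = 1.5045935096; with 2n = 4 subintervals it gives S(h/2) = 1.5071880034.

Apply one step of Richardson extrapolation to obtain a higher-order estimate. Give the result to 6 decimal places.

Method order is 4; weight 2^4 = 16.
Weighted: 24.1150080544 − 1.5045935096 = 22.6104145448
22.6104145448 ÷ 15 = 1.5073609697
Shift from A(h/2): +0.0001729663.

1.507361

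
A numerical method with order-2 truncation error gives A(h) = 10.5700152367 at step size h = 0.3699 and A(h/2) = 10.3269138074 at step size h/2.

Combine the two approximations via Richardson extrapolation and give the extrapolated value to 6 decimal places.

The method has order 2: 2^2 = 4.
Numerator 4·A(h/2) − A(h) = 4·10.3269138074 − 10.5700152367 = 30.7376399929
R = 30.7376399929/3 = 10.2458799976
Gap between inputs: 2.431e-01; correction applied: −0.0810338098.

10.245880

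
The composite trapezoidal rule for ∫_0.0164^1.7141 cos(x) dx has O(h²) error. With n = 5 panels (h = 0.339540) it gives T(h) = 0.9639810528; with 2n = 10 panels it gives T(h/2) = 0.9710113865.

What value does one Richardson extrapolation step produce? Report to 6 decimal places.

0.973355

r = 2, so 2^r = 4.
4*0.9710113865 = 3.8840455460; 3.8840455460 − 0.9639810528 = 2.9200644932
Extrapolated: 2.9200644932 / 3 = 0.9733548311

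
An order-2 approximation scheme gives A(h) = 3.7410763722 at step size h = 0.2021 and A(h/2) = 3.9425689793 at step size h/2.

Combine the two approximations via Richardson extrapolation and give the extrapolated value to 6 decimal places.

Method order is 2; weight 2^2 = 4.
4*3.9425689793 − 3.7410763722 = 12.0291995450
Denominator 4 − 1 = 3.
(4*3.9425689793 − 3.7410763722)/(4 − 1) = 4.0097331817

4.009733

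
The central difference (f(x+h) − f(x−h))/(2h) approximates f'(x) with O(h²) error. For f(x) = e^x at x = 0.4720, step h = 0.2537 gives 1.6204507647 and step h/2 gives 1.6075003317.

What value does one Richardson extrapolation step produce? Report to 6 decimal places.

1.603184

Order 2 gives 2^r = 4 and 2^r − 1 = 3.
Weighted: 6.4300013268 − 1.6204507647 = 4.8095505621
Divide by 2^2 − 1 = 3.
(4*1.6075003317 − 1.6204507647)/(4 − 1) = 1.6031835207
Gap between inputs: 1.295e-02; correction applied: −0.0043168110.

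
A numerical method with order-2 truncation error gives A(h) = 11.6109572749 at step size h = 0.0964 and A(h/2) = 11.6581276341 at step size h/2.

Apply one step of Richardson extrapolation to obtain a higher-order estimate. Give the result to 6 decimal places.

Error is O(h^2); halving h shrinks it by 2^2 = 4.
Top: 4(11.6581276341) − (11.6109572749) = 35.0215532615
Denominator 4 − 1 = 3.
R = 35.0215532615/3 = 11.6738510872

11.673851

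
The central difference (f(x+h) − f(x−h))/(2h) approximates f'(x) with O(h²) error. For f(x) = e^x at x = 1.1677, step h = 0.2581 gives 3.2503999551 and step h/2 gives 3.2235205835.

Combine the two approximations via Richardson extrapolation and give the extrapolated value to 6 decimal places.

3.214561

Order 2 gives 2^r = 4 and 2^r − 1 = 3.
4 × 3.2235205835 = 12.8940823340; 12.8940823340 − 3.2503999551 = 9.6436823789
R = 9.6436823789/3 = 3.2145607930
Correction |R − A(h/2)| = 8.960e-03; gap |A(h/2) − A(h)| = 2.688e-02.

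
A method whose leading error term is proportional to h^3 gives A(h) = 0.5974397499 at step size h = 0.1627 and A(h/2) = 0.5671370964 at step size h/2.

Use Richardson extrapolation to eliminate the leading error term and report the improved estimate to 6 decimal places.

r = 3: numerator weight 8, denominator 7.
8×0.5671370964 = 4.5370967712; 4.5370967712 − 0.5974397499 = 3.9396570213
Divide by 2^3 − 1 = 7.
So the Richardson estimate is 0.5628081459.

0.562808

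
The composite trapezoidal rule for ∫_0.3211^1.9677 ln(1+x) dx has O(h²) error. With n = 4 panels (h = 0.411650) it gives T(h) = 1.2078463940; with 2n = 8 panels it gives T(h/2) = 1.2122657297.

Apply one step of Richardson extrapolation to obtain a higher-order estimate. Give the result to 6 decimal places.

1.213739

Method order is 2; weight 2^2 = 4.
Weighted: 4.8490629188 − 1.2078463940 = 3.6412165248
Denominator 4 − 1 = 3.
Extrapolated: 3.6412165248 / 3 = 1.2137388416
Correction |R − A(h/2)| = 1.473e-03; gap |A(h/2) − A(h)| = 4.419e-03.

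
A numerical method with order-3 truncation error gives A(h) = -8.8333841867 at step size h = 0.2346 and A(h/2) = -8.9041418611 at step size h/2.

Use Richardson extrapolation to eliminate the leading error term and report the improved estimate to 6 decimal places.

-8.914250

The method has order 3: 2^3 = 8.
Top: 8(-8.9041418611) − (-8.8333841867) = -62.3997507021
Denominator 8 − 1 = 7.
(8*(-8.9041418611) − (-8.8333841867))/(8 − 1) = -8.9142501003
Gap between inputs: 7.076e-02; correction applied: −0.0101082392.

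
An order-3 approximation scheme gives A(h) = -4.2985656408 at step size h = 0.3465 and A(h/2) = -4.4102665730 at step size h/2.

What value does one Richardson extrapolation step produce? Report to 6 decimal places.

r = 3: numerator weight 8, denominator 7.
Weighted: (-35.2821325840) − (-4.2985656408) = -30.9835669432
Divide by 2^3 − 1 = 7.
(8*(-4.4102665730) − (-4.2985656408))/(8 − 1) = -4.4262238490
Gap between inputs: 1.117e-01; correction applied: −0.0159572760.

-4.426224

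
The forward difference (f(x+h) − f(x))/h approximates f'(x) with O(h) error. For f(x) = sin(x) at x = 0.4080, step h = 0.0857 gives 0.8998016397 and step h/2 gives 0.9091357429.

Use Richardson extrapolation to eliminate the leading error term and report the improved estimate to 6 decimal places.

0.918470

With r = 1 the leading error scales as h^1, so the weight is 2^1 = 2.
2*0.9091357429 = 1.8182714858; 1.8182714858 − 0.8998016397 = 0.9184698461
(2*0.9091357429 − 0.8998016397)/(2 − 1) = 0.9184698461
Correction |R − A(h/2)| = 9.334e-03; gap |A(h/2) − A(h)| = 9.334e-03.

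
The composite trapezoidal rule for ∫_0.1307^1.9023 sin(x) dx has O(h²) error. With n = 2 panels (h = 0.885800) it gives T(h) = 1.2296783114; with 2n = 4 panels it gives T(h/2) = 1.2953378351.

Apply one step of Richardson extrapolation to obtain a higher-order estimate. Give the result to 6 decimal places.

r = 2: numerator weight 4, denominator 3.
4*1.2953378351 − 1.2296783114 = 3.9516730290
Denominator 4 − 1 = 3.
(4*1.2953378351 − 1.2296783114)/(4 − 1) = 1.3172243430
Correction |R − A(h/2)| = 2.189e-02; gap |A(h/2) − A(h)| = 6.566e-02.

1.317224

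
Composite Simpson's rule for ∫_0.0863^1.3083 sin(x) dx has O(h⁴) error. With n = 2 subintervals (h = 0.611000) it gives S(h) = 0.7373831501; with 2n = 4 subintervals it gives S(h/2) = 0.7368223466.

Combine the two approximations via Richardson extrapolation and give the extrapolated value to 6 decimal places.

With r = 4 the leading error scales as h^4, so the weight is 2^4 = 16.
16×0.7368223466 − 0.7373831501 = 11.0517743955
(16×0.7368223466 − 0.7373831501)/(16 − 1) = 0.7367849597
Shift from A(h/2): −0.0000373869.

0.736785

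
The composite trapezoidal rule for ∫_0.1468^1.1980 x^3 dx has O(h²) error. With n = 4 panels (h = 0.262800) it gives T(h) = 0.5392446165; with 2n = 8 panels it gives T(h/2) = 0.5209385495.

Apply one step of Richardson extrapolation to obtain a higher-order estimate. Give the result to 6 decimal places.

r = 2: numerator weight 4, denominator 3.
4×0.5209385495 = 2.0837541980; subtract 0.5392446165 → 1.5445095815
Divide by 2^2 − 1 = 3.
Extrapolated: 1.5445095815 / 3 = 0.5148365272
Correction |R − A(h/2)| = 6.102e-03; gap |A(h/2) − A(h)| = 1.831e-02.

0.514837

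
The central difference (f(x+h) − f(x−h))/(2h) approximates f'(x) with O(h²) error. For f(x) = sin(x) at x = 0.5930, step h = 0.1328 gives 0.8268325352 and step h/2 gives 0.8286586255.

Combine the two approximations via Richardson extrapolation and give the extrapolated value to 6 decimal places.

r = 2, so 2^r = 4.
4 × 0.8286586255 − 0.8268325352 = 2.4878019668
Denominator 4 − 1 = 3.
(4 × 0.8286586255 − 0.8268325352)/(4 − 1) = 0.8292673223
Gap between inputs: 1.826e-03; correction applied: +0.0006086968.

0.829267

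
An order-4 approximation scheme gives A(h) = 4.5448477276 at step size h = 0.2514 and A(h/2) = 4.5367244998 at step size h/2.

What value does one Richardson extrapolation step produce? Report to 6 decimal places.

r = 4, so 2^r = 16.
2^4×A(h/2) = 72.5875919968; minus A(h) gives 68.0427442692.
Divide by 2^4 − 1 = 15.
R = 68.0427442692/15 = 4.5361829513

4.536183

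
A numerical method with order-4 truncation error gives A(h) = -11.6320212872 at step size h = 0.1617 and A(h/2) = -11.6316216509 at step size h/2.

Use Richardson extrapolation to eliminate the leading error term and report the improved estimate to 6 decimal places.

r = 4, so 2^r = 16.
Weighted: (-186.1059464144) − (-11.6320212872) = -174.4739251272
Extrapolated: (-174.4739251272) / 15 = -11.6315950085

-11.631595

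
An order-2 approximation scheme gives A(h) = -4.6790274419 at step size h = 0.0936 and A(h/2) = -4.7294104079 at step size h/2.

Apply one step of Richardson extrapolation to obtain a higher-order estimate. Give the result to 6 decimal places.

-4.746205

r = 2, so 2^r = 4.
Weighted: (-18.9176416316) − (-4.6790274419) = -14.2386141897
(-14.2386141897) ÷ 3 = -4.7462047299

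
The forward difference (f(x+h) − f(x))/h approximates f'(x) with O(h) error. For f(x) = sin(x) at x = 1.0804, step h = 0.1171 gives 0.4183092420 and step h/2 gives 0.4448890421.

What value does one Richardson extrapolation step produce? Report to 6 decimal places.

0.471469

r = 1, so 2^r = 2.
Top: 2(0.4448890421) − (0.4183092420) = 0.4714688422
Denominator 2 − 1 = 1.
Extrapolated: 0.4714688422 / 1 = 0.4714688422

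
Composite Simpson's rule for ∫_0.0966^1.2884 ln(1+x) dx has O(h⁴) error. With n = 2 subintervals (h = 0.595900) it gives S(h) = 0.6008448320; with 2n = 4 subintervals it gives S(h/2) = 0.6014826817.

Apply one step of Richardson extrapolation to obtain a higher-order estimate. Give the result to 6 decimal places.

0.601525

The method has order 4: 2^4 = 16.
16×0.6014826817 − 0.6008448320 = 9.0228780752
9.0228780752 ÷ 15 = 0.6015252050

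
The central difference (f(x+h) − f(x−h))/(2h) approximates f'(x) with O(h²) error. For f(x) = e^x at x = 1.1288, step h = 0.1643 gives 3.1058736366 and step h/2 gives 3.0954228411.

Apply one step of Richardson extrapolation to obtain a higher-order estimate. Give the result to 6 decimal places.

3.091939

Leading term ∝ h^2; use weight 4 = 2^2.
Numerator 4*A(h/2) − A(h) = 4*3.0954228411 − 3.1058736366 = 9.2758177278
Extrapolated: 9.2758177278 / 3 = 3.0919392426
Shift from A(h/2): −0.0034835985.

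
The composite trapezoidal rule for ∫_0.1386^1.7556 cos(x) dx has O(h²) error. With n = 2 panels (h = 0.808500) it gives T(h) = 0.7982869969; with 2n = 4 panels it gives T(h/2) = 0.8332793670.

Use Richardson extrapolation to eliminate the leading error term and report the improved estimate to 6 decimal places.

With r = 2 the leading error scales as h^2, so the weight is 2^2 = 4.
4*0.8332793670 = 3.3331174680; 3.3331174680 − 0.7982869969 = 2.5348304711
Divide by 2^2 − 1 = 3.
2.5348304711 ÷ 3 = 0.8449434904

0.844943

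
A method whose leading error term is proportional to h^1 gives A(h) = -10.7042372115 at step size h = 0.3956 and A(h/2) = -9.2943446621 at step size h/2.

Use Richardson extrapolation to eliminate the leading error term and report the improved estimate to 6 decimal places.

Method order is 1; weight 2^1 = 2.
2^1 × A(h/2) = -18.5886893242; minus A(h) gives -7.8844521127.
(-7.8844521127) ÷ 1 = -7.8844521127
Gap between inputs: 1.410e+00; correction applied: +1.4098925494.

-7.884452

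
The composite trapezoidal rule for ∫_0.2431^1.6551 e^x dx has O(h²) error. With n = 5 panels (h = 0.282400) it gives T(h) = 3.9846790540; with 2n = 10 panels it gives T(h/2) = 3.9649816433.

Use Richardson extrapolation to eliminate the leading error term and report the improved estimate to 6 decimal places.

Order 2 gives 2^r = 4 and 2^r − 1 = 3.
2^2×A(h/2) = 15.8599265732; minus A(h) gives 11.8752475192.
11.8752475192 ÷ 3 = 3.9584158397
Gap between inputs: 1.970e-02; correction applied: −0.0065658036.

3.958416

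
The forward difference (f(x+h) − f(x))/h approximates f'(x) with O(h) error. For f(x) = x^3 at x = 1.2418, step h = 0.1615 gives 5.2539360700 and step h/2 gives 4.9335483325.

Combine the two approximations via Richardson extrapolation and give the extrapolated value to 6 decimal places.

4.613161

r = 1: numerator weight 2, denominator 1.
2·4.9335483325 − 5.2539360700 = 4.6131605950
4.6131605950 ÷ 1 = 4.6131605950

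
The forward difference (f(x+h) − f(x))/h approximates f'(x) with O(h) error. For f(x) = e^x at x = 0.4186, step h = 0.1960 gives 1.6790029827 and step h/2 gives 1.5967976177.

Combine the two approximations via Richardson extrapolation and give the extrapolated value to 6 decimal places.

Error is O(h^1); halving h shrinks it by 2^1 = 2.
A(h/2) − A(h) = 1.5967976177 − 1.6790029827 = -0.0822053650
Correction (A(h/2) − A(h))/(2 − 1) = (-0.0822053650)/1 = -0.0822053650
R = A(h/2) + (A(h/2) − A(h))/1 = 1.5967976177 − 0.0822053650 = 1.5145922527

1.514592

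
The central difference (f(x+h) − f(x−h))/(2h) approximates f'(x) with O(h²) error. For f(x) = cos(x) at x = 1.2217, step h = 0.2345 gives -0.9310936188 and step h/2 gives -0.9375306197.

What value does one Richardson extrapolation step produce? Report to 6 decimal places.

-0.939676

r = 2, so 2^r = 4.
4·(-0.9375306197) = -3.7501224788; subtract (-0.9310936188) → -2.8190288600
Divide by 2^2 − 1 = 3.
(-2.8190288600) ÷ 3 = -0.9396762867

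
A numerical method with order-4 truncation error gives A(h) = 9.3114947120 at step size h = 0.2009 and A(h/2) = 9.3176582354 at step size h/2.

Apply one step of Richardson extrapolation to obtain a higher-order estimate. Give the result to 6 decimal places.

r = 4: numerator weight 16, denominator 15.
Numerator 16·A(h/2) − A(h) = 16·9.3176582354 − 9.3114947120 = 139.7710370544
Denominator 16 − 1 = 15.
So the Richardson estimate is 9.3180691370.
Shift from A(h/2): +0.0004109016.

9.318069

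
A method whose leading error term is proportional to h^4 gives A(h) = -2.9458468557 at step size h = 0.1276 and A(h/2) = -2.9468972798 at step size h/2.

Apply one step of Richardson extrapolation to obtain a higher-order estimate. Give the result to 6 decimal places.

-2.946967

Leading term ∝ h^4; use weight 16 = 2^4.
Difference of the inputs: -2.9468972798 − (-2.9458468557) = -0.0010504241
Correction (A(h/2) − A(h))/(16 − 1) = (-0.0010504241)/15 = -0.0000700283
R = -2.9468972798 − 0.0000700283 = -2.9469673081
Shift from A(h/2): −0.0000700283.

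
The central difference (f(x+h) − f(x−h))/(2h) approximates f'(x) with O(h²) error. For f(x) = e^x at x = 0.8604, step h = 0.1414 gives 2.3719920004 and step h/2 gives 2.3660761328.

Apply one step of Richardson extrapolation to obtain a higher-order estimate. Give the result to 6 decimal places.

2.364104

r = 2, so 2^r = 4.
4*2.3660761328 − 2.3719920004 = 7.0923125308
Denominator 4 − 1 = 3.
R = 7.0923125308/3 = 2.3641041769
Shift from A(h/2): −0.0019719559.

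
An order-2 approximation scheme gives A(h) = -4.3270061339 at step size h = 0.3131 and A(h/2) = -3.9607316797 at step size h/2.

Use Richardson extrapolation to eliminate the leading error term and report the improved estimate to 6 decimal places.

Leading term ∝ h^2; use weight 4 = 2^2.
4×(-3.9607316797) − (-4.3270061339) = -11.5159205849
Extrapolated: (-11.5159205849) / 3 = -3.8386401950

-3.838640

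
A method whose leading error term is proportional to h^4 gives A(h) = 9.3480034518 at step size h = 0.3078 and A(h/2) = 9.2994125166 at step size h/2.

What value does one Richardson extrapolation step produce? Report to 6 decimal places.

9.296173

With r = 4 the leading error scales as h^4, so the weight is 2^4 = 16.
A(h/2) − A(h) = 9.2994125166 − 9.3480034518 = -0.0485909352
Divide by 2^4 − 1 = 15: (-0.0485909352)/15 = -0.0032393957
R = A(h/2) + (A(h/2) − A(h))/15 = 9.2994125166 − 0.0032393957 = 9.2961731209
Correction |R − A(h/2)| = 3.239e-03; gap |A(h/2) − A(h)| = 4.859e-02.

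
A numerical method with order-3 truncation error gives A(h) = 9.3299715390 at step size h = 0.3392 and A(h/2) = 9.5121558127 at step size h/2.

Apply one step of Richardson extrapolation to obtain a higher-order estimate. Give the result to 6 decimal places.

The method has order 3: 2^3 = 8.
Top: 8(9.5121558127) − (9.3299715390) = 66.7672749626
Divide by 2^3 − 1 = 7.
66.7672749626 ÷ 7 = 9.5381821375
Shift from A(h/2): +0.0260263248.

9.538182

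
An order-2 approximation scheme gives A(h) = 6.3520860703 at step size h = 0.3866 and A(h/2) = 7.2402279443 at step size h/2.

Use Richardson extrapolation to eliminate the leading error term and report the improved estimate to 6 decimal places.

7.536275

r = 2: numerator weight 4, denominator 3.
4×7.2402279443 − 6.3520860703 = 22.6088257069
R = 22.6088257069/3 = 7.5362752356
Correction |R − A(h/2)| = 2.960e-01; gap |A(h/2) − A(h)| = 8.881e-01.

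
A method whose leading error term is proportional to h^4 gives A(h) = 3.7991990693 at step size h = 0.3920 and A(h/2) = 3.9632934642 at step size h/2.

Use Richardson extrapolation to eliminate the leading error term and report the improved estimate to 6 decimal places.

3.974233

r = 4: numerator weight 16, denominator 15.
16×3.9632934642 = 63.4126954272; subtract 3.7991990693 → 59.6134963579
Denominator 16 − 1 = 15.
Extrapolated: 59.6134963579 / 15 = 3.9742330905
Correction |R − A(h/2)| = 1.094e-02; gap |A(h/2) − A(h)| = 1.641e-01.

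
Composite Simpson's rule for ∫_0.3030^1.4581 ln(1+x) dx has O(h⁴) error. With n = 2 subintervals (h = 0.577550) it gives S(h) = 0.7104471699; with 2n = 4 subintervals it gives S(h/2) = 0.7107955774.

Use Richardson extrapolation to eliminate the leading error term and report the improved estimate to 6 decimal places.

0.710819

Error is O(h^4); halving h shrinks it by 2^4 = 16.
16*0.7107955774 = 11.3727292384; 11.3727292384 − 0.7104471699 = 10.6622820685
Denominator 16 − 1 = 15.
Extrapolated: 10.6622820685 / 15 = 0.7108188046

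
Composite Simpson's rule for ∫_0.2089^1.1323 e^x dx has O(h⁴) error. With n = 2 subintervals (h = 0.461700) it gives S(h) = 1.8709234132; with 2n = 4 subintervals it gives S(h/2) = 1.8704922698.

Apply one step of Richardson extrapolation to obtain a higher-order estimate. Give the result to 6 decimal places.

1.870464

The method has order 4: 2^4 = 16.
Weighted: 29.9278763168 − 1.8709234132 = 28.0569529036
Denominator 16 − 1 = 15.
Extrapolated: 28.0569529036 / 15 = 1.8704635269
Gap between inputs: 4.311e-04; correction applied: −0.0000287429.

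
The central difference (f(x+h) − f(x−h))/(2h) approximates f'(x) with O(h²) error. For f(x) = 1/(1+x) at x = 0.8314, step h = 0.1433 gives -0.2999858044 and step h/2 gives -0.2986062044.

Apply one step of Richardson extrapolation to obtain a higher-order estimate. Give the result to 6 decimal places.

Leading term ∝ h^2; use weight 4 = 2^2.
4·(-0.2986062044) = -1.1944248176; (-1.1944248176) − (-0.2999858044) = -0.8944390132
Divide by 2^2 − 1 = 3.
R = (-0.8944390132)/3 = -0.2981463377
Correction |R − A(h/2)| = 4.599e-04; gap |A(h/2) − A(h)| = 1.380e-03.

-0.298146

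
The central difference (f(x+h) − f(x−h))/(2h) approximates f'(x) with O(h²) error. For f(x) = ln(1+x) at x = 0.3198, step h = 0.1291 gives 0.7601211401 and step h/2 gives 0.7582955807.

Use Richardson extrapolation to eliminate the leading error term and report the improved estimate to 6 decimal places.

Error is O(h^2); halving h shrinks it by 2^2 = 4.
2^2·A(h/2) = 3.0331823228; minus A(h) gives 2.2730611827.
R = 2.2730611827/3 = 0.7576870609

0.757687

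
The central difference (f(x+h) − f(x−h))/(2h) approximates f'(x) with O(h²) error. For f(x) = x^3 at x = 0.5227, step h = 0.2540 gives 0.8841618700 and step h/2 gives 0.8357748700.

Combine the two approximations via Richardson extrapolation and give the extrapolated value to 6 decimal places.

Error is O(h^2); halving h shrinks it by 2^2 = 4.
2^2 × A(h/2) = 3.3430994800; minus A(h) gives 2.4589376100.
Divide by 2^2 − 1 = 3.
Result: 0.8196458700
Shift from A(h/2): −0.0161290000.

0.819646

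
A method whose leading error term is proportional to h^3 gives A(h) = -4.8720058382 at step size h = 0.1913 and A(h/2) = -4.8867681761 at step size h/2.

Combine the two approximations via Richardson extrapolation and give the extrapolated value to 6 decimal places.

Error is O(h^3); halving h shrinks it by 2^3 = 8.
2^3*A(h/2) = -39.0941454088; minus A(h) gives -34.2221395706.
R = (-34.2221395706)/7 = -4.8888770815
Correction |R − A(h/2)| = 2.109e-03; gap |A(h/2) − A(h)| = 1.476e-02.

-4.888877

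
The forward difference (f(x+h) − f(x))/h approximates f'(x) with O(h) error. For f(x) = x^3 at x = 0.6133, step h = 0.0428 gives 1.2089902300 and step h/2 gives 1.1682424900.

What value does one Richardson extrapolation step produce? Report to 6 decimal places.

1.127495

Order 1 gives 2^r = 2 and 2^r − 1 = 1.
A(h/2) − A(h) = 1.1682424900 − 1.2089902300 = -0.0407477400
Correction (A(h/2) − A(h))/(2 − 1) = (-0.0407477400)/1 = -0.0407477400
R = A(h/2) + (A(h/2) − A(h))/1 = 1.1682424900 − 0.0407477400 = 1.1274947500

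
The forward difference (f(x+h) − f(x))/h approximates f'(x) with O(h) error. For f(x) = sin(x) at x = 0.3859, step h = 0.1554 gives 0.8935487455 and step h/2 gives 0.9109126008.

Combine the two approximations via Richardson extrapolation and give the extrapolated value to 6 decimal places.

r = 1, so 2^r = 2.
2·0.9109126008 − 0.8935487455 = 0.9282764561
Denominator 2 − 1 = 1.
0.9282764561 ÷ 1 = 0.9282764561
Gap between inputs: 1.736e-02; correction applied: +0.0173638553.

0.928276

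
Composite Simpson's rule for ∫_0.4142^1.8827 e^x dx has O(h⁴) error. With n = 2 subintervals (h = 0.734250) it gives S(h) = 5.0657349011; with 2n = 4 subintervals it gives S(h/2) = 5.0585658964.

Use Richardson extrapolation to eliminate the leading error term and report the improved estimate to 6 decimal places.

With r = 4 the leading error scales as h^4, so the weight is 2^4 = 16.
2^4*A(h/2) = 80.9370543424; minus A(h) gives 75.8713194413.
Divide by 2^4 − 1 = 15.
(16*5.0585658964 − 5.0657349011)/(16 − 1) = 5.0580879628
Gap between inputs: 7.169e-03; correction applied: −0.0004779336.

5.058088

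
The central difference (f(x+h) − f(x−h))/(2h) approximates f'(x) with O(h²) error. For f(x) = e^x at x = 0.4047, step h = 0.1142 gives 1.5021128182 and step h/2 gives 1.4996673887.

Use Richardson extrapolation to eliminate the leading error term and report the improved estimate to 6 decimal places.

Order 2 gives 2^r = 4 and 2^r − 1 = 3.
Difference of the inputs: 1.4996673887 − 1.5021128182 = -0.0024454295
Divide by 2^2 − 1 = 3: (-0.0024454295)/3 = -0.0008151432
R = A(h/2) + (A(h/2) − A(h))/3 = 1.4996673887 − 0.0008151432 = 1.4988522455

1.498852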